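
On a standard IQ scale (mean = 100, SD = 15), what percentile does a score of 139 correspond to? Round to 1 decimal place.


z = (IQ - mean) / SD
z = (139 - 100) / 15 = 2.6
Percentile = Phi(2.6) * 100
Phi(2.6) = 0.995339
= 99.5


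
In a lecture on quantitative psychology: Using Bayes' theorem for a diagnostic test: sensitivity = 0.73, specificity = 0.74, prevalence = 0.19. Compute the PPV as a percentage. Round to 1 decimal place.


PPV = (sens * prev) / (sens * prev + (1-spec) * (1-prev))
Numerator = 0.73 * 0.19 = 0.1387
P(positive and no disease) = (1 - spec) * (1 - prev) = (1 - 0.74) * (1 - 0.19) = 0.2106
Denominator = 0.1387 + 0.2106 = 0.3493
PPV = 0.1387 / 0.3493 = 0.39708
As percentage = 39.7


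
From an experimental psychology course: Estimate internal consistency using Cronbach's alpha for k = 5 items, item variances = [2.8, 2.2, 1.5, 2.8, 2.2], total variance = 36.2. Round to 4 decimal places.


alpha = (k/(k-1)) * (1 - sum(s_i^2)/s_total^2)
sum(item variances) = 11.5
k/(k-1) = 5/4 = 1.25
1 - 11.5/36.2 = 1 - 0.31768 = 0.68232
alpha = 1.25 * 0.68232
= 0.8529


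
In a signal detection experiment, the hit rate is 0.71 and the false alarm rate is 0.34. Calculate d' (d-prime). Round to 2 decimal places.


d' = z(HR) - z(FAR)
z(0.71) = 0.5534
z(0.34) = -0.4125
d' = 0.5534 - -0.4125
= 0.97


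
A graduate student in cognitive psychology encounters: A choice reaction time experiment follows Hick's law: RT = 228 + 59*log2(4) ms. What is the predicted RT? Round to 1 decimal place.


RT = 228 + 59 * log2(4)
log2(4) = 2.0
RT = 228 + 59 * 2.0
= 228 + 118.0
= 346.0 ms


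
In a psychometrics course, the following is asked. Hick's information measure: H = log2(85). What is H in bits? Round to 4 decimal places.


H = log2(n)
H = log2(85)
= 6.4094


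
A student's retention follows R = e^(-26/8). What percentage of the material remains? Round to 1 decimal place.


R = e^(-t/S)
-t/S = -26/8 = -3.25
R = e^(-3.25) = 0.038774
Percentage = 0.038774 * 100
= 3.9


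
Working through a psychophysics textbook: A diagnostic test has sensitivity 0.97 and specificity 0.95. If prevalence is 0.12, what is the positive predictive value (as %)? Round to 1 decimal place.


PPV = (sens * prev) / (sens * prev + (1-spec) * (1-prev))
Numerator = 0.97 * 0.12 = 0.1164
P(positive and no disease) = (1 - spec) * (1 - prev) = (1 - 0.95) * (1 - 0.12) = 0.044
Denominator = 0.1164 + 0.044 = 0.1604
PPV = 0.1164 / 0.1604 = 0.725686
As percentage = 72.6


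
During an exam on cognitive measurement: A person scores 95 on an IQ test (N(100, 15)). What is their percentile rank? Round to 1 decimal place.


z = (IQ - mean) / SD
z = (95 - 100) / 15 = -0.3333
Percentile = Phi(-0.3333) * 100
Phi(-0.3333) = 0.369454
= 36.9


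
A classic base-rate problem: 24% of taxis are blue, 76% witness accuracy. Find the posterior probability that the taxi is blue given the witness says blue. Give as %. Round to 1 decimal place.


P(blue | says blue) = P(says blue | blue)*P(blue) / [P(says blue | blue)*P(blue) + P(says blue | not blue)*P(not blue)]
Numerator = 0.76 * 0.24 = 0.1824
False identification = 0.24 * 0.76 = 0.1824
P = 0.1824 / (0.1824 + 0.1824)
= 0.1824 / 0.3648
As percentage = 50.0


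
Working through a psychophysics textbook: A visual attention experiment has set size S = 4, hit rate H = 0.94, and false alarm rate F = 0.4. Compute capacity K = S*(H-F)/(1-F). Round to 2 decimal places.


K = S * (H - F) / (1 - F)
H - F = 0.54
1 - F = 0.6
K = 4 * 0.54 / 0.6
= 3.60


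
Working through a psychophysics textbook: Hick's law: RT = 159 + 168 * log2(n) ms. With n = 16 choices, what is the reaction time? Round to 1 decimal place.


RT = 159 + 168 * log2(16)
log2(16) = 4.0
RT = 159 + 168 * 4.0
= 159 + 672.0
= 831.0 ms


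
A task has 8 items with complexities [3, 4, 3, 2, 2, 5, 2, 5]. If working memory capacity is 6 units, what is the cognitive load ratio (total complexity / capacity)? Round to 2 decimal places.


Total complexity = 3 + 4 + 3 + 2 + 2 + 5 + 2 + 5 = 26
Load = total / capacity = 26 / 6
= 4.33


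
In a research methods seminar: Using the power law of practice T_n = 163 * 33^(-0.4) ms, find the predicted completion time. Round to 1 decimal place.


T_n = 163 * 33^(-0.4)
33^(-0.4) = 0.246942
T_n = 163 * 0.246942
= 40.3 ms


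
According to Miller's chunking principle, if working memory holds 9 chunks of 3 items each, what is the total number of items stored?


Total items = chunks * items_per_chunk
= 9 * 3
= 27


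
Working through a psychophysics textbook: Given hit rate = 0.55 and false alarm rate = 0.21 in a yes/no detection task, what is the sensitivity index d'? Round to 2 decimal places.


d' = z(HR) - z(FAR)
z(0.55) = 0.1257
z(0.21) = -0.8064
d' = 0.1257 - -0.8064
= 0.93


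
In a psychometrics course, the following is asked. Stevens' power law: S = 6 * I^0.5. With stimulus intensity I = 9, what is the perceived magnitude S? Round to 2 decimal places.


S = 6 * 9^0.5
9^0.5 = 3.0
S = 6 * 3.0
= 18.00


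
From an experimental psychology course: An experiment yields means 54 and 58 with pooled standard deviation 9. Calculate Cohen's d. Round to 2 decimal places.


Cohen's d = (M1 - M2) / S_pooled
= (54 - 58) / 9
= -4 / 9
= -0.44


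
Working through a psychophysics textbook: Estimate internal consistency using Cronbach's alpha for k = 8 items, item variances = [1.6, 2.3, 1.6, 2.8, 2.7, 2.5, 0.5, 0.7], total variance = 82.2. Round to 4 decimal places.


alpha = (k/(k-1)) * (1 - sum(s_i^2)/s_total^2)
sum(item variances) = 14.7
k/(k-1) = 8/7 = 1.142857
1 - 14.7/82.2 = 1 - 0.178832 = 0.821168
alpha = 1.142857 * 0.821168
= 0.9385


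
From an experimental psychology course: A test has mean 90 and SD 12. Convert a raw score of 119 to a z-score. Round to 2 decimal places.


z = (X - mu) / sigma
= (119 - 90) / 12
= 29 / 12
= 2.42


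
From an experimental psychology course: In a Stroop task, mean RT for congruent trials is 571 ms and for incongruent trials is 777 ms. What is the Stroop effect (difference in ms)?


Stroop effect = RT(incongruent) - RT(congruent)
= 777 - 571
= 206 ms


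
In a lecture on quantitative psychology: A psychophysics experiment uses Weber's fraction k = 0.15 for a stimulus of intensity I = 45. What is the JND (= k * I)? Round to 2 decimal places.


JND = k * I
JND = 0.15 * 45
= 6.75


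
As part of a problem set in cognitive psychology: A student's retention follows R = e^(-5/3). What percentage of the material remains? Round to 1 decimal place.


R = e^(-t/S)
-t/S = -5/3 = -1.666667
R = e^(-1.666667) = 0.188876
Percentage = 0.188876 * 100
= 18.9


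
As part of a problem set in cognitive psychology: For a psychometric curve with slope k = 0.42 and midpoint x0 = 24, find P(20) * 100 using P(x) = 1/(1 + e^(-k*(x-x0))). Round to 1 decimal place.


P(x) = 1/(1 + e^(-0.42*(20 - 24)))
Exponent = -0.42 * -4 = 1.68
e^(1.68) = 5.365556
P = 1/(1 + 5.365556) = 0.157095
Percentage = 15.7


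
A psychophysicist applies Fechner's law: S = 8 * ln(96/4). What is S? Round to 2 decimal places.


S = 8 * ln(96/4)
I/I0 = 24.0
ln(24.0) = 3.1781
S = 8 * 3.1781
= 25.42


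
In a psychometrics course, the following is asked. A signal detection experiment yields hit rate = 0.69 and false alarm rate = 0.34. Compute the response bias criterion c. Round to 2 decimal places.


c = -0.5 * (z(HR) + z(FAR))
z(0.69) = 0.4959
z(0.34) = -0.4125
c = -0.5 * (0.4959 + -0.4125)
= -0.5 * 0.0834
= -0.04


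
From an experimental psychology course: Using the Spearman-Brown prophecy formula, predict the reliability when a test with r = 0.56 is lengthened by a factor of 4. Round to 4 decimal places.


r_new = n*r / (1 + (n-1)*r)
Numerator = 4 * 0.56 = 2.24
Denominator = 1 + 3 * 0.56 = 2.68
r_new = 2.24 / 2.68
= 0.8358


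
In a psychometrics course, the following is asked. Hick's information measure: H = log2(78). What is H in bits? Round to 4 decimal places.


H = log2(n)
H = log2(78)
= 6.2854


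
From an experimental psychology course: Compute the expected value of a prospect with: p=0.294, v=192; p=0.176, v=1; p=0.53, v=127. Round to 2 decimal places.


EU = sum(p_i * v_i)
0.294 * 192 = 56.448
0.176 * 1 = 0.176
0.53 * 127 = 67.31
EU = 56.448 + 0.176 + 67.31
= 123.93


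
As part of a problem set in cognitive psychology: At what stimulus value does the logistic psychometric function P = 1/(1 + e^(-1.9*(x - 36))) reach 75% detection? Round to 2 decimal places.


At P = 0.75: 0.75 = 1/(1 + e^(-k*(x-x0)))
Solving: e^(-k*(x-x0)) = 1/3
x = x0 + ln(3)/k
ln(3) = 1.0986
x = 36 + 1.0986/1.9
= 36 + 0.5782
= 36.58


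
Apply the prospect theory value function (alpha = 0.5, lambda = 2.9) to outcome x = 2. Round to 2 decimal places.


Since x = 2 >= 0, use v(x) = x^0.5
2^0.5 = 1.4142
v(2) = 1.41


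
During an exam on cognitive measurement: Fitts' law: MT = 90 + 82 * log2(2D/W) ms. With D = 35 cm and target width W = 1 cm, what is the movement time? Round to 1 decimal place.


MT = 90 + 82 * log2(2*35/1)
2D/W = 70.0
log2(70.0) = 6.1293
MT = 90 + 82 * 6.1293
= 592.6 ms


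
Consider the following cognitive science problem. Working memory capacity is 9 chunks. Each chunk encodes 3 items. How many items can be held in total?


Total items = chunks * items_per_chunk
= 9 * 3
= 27


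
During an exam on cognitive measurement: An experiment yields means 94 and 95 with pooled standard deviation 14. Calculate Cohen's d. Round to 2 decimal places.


Cohen's d = (M1 - M2) / S_pooled
= (94 - 95) / 14
= -1 / 14
= -0.07


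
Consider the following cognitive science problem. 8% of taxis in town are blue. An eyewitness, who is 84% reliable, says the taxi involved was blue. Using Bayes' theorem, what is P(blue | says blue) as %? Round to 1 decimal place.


P(blue | says blue) = P(says blue | blue)*P(blue) / [P(says blue | blue)*P(blue) + P(says blue | not blue)*P(not blue)]
Numerator = 0.84 * 0.08 = 0.0672
False identification = 0.16 * 0.92 = 0.1472
P = 0.0672 / (0.0672 + 0.1472)
= 0.0672 / 0.2144
As percentage = 31.3


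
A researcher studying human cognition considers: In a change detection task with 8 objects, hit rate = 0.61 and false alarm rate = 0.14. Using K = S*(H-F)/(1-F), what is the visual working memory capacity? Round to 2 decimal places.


K = S * (H - F) / (1 - F)
H - F = 0.47
1 - F = 0.86
K = 8 * 0.47 / 0.86
= 4.37


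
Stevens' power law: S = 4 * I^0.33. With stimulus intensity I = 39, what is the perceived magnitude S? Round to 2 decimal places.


S = 4 * 39^0.33
39^0.33 = 3.3501
S = 4 * 3.3501
= 13.40


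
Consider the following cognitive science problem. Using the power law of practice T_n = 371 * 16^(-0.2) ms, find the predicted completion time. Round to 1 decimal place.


T_n = 371 * 16^(-0.2)
16^(-0.2) = 0.574349
T_n = 371 * 0.574349
= 213.1 ms


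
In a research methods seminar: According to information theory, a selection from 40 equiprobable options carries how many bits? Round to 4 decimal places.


H = log2(n)
H = log2(40)
= 5.3219


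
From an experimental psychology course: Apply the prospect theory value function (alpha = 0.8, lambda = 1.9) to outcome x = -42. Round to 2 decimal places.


Since x = -42 < 0, use v(x) = -lambda*(-x)^alpha
(-x) = 42
42^0.8 = 19.8884
v(-42) = -1.9 * 19.8884
= -37.79


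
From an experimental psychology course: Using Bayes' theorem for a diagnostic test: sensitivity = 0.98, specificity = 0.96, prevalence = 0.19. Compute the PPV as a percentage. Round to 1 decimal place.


PPV = (sens * prev) / (sens * prev + (1-spec) * (1-prev))
Numerator = 0.98 * 0.19 = 0.1862
P(positive and no disease) = (1 - spec) * (1 - prev) = (1 - 0.96) * (1 - 0.19) = 0.0324
Denominator = 0.1862 + 0.0324 = 0.2186
PPV = 0.1862 / 0.2186 = 0.851784
As percentage = 85.2


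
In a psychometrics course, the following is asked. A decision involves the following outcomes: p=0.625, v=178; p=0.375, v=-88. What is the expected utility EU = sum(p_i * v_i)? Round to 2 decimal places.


EU = sum(p_i * v_i)
0.625 * 178 = 111.25
0.375 * -88 = -33.0
EU = 111.25 + -33.0
= 78.25


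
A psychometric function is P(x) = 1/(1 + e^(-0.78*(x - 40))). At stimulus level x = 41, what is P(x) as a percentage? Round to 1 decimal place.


P(x) = 1/(1 + e^(-0.78*(41 - 40)))
Exponent = -0.78 * 1 = -0.78
e^(-0.78) = 0.458406
P = 1/(1 + 0.458406) = 0.68568
Percentage = 68.6


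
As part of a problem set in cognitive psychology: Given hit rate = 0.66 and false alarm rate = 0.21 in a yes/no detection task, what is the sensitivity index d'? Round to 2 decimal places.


d' = z(HR) - z(FAR)
z(0.66) = 0.4125
z(0.21) = -0.8064
d' = 0.4125 - -0.8064
= 1.22


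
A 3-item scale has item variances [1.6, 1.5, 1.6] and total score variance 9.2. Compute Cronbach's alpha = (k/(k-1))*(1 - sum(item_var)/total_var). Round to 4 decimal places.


alpha = (k/(k-1)) * (1 - sum(s_i^2)/s_total^2)
sum(item variances) = 4.7
k/(k-1) = 3/2 = 1.5
1 - 4.7/9.2 = 1 - 0.51087 = 0.48913
alpha = 1.5 * 0.48913
= 0.7337


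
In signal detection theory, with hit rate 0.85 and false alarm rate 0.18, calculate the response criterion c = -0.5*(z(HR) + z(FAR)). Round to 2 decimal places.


c = -0.5 * (z(HR) + z(FAR))
z(0.85) = 1.0364
z(0.18) = -0.9154
c = -0.5 * (1.0364 + -0.9154)
= -0.5 * 0.121
= -0.06


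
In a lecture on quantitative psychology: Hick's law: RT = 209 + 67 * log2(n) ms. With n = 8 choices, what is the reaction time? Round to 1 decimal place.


RT = 209 + 67 * log2(8)
log2(8) = 3.0
RT = 209 + 67 * 3.0
= 209 + 201.0
= 410.0 ms


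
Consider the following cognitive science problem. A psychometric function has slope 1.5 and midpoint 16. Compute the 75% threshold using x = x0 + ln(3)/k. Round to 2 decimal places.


At P = 0.75: 0.75 = 1/(1 + e^(-k*(x-x0)))
Solving: e^(-k*(x-x0)) = 1/3
x = x0 + ln(3)/k
ln(3) = 1.0986
x = 16 + 1.0986/1.5
= 16 + 0.7324
= 16.73


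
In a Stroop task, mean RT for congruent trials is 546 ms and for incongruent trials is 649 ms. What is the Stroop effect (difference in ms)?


Stroop effect = RT(incongruent) - RT(congruent)
= 649 - 546
= 103 ms


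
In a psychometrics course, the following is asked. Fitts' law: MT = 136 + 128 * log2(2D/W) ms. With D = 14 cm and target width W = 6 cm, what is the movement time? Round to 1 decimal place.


MT = 136 + 128 * log2(2*14/6)
2D/W = 4.666667
log2(4.666667) = 2.2224
MT = 136 + 128 * 2.2224
= 420.5 ms


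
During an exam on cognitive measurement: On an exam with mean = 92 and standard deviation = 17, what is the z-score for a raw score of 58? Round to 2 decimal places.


z = (X - mu) / sigma
= (58 - 92) / 17
= -34 / 17
= -2.00


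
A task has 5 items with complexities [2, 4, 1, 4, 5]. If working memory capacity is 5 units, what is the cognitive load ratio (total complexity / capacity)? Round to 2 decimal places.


Total complexity = 2 + 4 + 1 + 4 + 5 = 16
Load = total / capacity = 16 / 5
= 3.20


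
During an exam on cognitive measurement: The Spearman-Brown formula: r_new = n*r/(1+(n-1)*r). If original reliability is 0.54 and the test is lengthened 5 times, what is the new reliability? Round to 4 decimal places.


r_new = n*r / (1 + (n-1)*r)
Numerator = 5 * 0.54 = 2.7
Denominator = 1 + 4 * 0.54 = 3.16
r_new = 2.7 / 3.16
= 0.8544


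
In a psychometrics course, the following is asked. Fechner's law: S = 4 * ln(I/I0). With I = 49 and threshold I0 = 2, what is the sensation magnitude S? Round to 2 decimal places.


S = 4 * ln(49/2)
I/I0 = 24.5
ln(24.5) = 3.1987
S = 4 * 3.1987
= 12.79


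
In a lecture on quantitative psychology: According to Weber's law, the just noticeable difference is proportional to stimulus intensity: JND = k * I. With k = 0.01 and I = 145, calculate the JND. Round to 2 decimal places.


JND = k * I
JND = 0.01 * 145
= 1.45


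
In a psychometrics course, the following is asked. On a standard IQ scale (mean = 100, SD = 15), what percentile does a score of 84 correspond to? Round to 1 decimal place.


z = (IQ - mean) / SD
z = (84 - 100) / 15 = -1.0667
Percentile = Phi(-1.0667) * 100
Phi(-1.0667) = 0.143054
= 14.3


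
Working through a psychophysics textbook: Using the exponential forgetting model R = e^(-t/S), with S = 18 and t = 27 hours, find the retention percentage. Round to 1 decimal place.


R = e^(-t/S)
-t/S = -27/18 = -1.5
R = e^(-1.5) = 0.22313
Percentage = 0.22313 * 100
= 22.3


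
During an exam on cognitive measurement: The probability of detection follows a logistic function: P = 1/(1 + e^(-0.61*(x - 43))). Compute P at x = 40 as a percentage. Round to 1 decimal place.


P(x) = 1/(1 + e^(-0.61*(40 - 43)))
Exponent = -0.61 * -3 = 1.83
e^(1.83) = 6.233887
P = 1/(1 + 6.233887) = 0.138238
Percentage = 13.8


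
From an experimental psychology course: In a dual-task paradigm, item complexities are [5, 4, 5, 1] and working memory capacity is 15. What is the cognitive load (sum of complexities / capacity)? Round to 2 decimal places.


Total complexity = 5 + 4 + 5 + 1 = 15
Load = total / capacity = 15 / 15
= 1.00


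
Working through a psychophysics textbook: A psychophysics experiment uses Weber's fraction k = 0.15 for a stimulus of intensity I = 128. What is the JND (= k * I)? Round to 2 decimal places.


JND = k * I
JND = 0.15 * 128
= 19.20


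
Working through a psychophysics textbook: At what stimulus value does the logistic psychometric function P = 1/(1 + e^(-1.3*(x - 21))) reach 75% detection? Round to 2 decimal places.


At P = 0.75: 0.75 = 1/(1 + e^(-k*(x-x0)))
Solving: e^(-k*(x-x0)) = 1/3
x = x0 + ln(3)/k
ln(3) = 1.0986
x = 21 + 1.0986/1.3
= 21 + 0.8451
= 21.85


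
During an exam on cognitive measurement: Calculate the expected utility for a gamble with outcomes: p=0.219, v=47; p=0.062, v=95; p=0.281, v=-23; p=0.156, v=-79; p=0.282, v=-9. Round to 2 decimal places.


EU = sum(p_i * v_i)
0.219 * 47 = 10.293
0.062 * 95 = 5.89
0.281 * -23 = -6.463
0.156 * -79 = -12.324
0.282 * -9 = -2.538
EU = 10.293 + 5.89 + -6.463 + -12.324 + -2.538
= -5.14


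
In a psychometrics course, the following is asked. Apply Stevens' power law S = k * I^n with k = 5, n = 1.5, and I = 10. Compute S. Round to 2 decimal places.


S = 5 * 10^1.5
10^1.5 = 31.6228
S = 5 * 31.6228
= 158.11


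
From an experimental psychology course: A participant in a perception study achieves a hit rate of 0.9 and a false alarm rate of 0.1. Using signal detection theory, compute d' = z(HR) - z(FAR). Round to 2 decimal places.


d' = z(HR) - z(FAR)
z(0.9) = 1.2816
z(0.1) = -1.2816
d' = 1.2816 - -1.2816
= 2.56


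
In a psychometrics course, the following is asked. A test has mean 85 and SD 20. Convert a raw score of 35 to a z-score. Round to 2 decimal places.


z = (X - mu) / sigma
= (35 - 85) / 20
= -50 / 20
= -2.50


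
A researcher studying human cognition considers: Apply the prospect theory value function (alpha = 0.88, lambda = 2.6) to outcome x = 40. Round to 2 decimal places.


Since x = 40 >= 0, use v(x) = x^0.88
40^0.88 = 25.6929
v(40) = 25.69


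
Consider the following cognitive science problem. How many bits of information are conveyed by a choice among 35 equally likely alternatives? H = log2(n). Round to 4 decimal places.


H = log2(n)
H = log2(35)
= 5.1293


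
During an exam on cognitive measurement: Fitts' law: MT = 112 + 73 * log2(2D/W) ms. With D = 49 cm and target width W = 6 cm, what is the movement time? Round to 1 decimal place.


MT = 112 + 73 * log2(2*49/6)
2D/W = 16.333333
log2(16.333333) = 4.0297
MT = 112 + 73 * 4.0297
= 406.2 ms


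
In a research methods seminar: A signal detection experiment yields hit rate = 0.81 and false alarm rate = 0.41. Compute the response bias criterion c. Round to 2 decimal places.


c = -0.5 * (z(HR) + z(FAR))
z(0.81) = 0.8779
z(0.41) = -0.2275
c = -0.5 * (0.8779 + -0.2275)
= -0.5 * 0.6504
= -0.33


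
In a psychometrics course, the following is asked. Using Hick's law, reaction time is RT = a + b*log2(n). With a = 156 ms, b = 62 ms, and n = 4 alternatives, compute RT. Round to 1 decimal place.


RT = 156 + 62 * log2(4)
log2(4) = 2.0
RT = 156 + 62 * 2.0
= 156 + 124.0
= 280.0 ms


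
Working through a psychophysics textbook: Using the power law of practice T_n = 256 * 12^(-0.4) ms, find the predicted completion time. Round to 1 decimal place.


T_n = 256 * 12^(-0.4)
12^(-0.4) = 0.370107
T_n = 256 * 0.370107
= 94.7 ms


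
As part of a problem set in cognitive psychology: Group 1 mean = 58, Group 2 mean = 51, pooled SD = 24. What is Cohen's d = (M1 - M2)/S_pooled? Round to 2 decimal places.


Cohen's d = (M1 - M2) / S_pooled
= (58 - 51) / 24
= 7 / 24
= 0.29


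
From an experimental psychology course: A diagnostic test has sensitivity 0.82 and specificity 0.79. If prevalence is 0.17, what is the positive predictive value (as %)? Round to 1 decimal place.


PPV = (sens * prev) / (sens * prev + (1-spec) * (1-prev))
Numerator = 0.82 * 0.17 = 0.1394
P(positive and no disease) = (1 - spec) * (1 - prev) = (1 - 0.79) * (1 - 0.17) = 0.1743
Denominator = 0.1394 + 0.1743 = 0.3137
PPV = 0.1394 / 0.3137 = 0.444374
As percentage = 44.4


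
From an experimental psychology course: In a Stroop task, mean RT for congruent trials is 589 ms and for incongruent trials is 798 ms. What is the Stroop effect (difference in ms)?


Stroop effect = RT(incongruent) - RT(congruent)
= 798 - 589
= 209 ms


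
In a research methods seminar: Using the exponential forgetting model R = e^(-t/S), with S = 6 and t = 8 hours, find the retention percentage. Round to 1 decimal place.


R = e^(-t/S)
-t/S = -8/6 = -1.333333
R = e^(-1.333333) = 0.263597
Percentage = 0.263597 * 100
= 26.4


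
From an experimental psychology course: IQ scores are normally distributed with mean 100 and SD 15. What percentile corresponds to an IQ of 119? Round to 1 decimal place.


z = (IQ - mean) / SD
z = (119 - 100) / 15 = 1.2667
Percentile = Phi(1.2667) * 100
Phi(1.2667) = 0.897369
= 89.7


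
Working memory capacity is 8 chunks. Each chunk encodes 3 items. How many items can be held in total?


Total items = chunks * items_per_chunk
= 8 * 3
= 24


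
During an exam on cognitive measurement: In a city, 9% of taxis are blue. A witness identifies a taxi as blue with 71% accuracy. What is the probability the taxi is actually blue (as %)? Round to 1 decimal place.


P(blue | says blue) = P(says blue | blue)*P(blue) / [P(says blue | blue)*P(blue) + P(says blue | not blue)*P(not blue)]
Numerator = 0.71 * 0.09 = 0.0639
False identification = 0.29 * 0.91 = 0.2639
P = 0.0639 / (0.0639 + 0.2639)
= 0.0639 / 0.3278
As percentage = 19.5


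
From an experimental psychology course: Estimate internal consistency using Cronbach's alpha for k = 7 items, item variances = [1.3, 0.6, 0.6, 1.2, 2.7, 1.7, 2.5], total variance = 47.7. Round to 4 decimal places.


alpha = (k/(k-1)) * (1 - sum(s_i^2)/s_total^2)
sum(item variances) = 10.6
k/(k-1) = 7/6 = 1.166667
1 - 10.6/47.7 = 1 - 0.222222 = 0.777778
alpha = 1.166667 * 0.777778
= 0.9074


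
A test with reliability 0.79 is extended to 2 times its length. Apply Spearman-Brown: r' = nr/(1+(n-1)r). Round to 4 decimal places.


r_new = n*r / (1 + (n-1)*r)
Numerator = 2 * 0.79 = 1.58
Denominator = 1 + 1 * 0.79 = 1.79
r_new = 1.58 / 1.79
= 0.8827


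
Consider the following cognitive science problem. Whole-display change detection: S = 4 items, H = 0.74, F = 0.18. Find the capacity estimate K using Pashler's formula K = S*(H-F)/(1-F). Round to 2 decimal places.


K = S * (H - F) / (1 - F)
H - F = 0.56
1 - F = 0.82
K = 4 * 0.56 / 0.82
= 2.73


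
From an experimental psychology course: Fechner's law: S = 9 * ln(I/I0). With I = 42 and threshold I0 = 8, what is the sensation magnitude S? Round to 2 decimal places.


S = 9 * ln(42/8)
I/I0 = 5.25
ln(5.25) = 1.6582
S = 9 * 1.6582
= 14.92


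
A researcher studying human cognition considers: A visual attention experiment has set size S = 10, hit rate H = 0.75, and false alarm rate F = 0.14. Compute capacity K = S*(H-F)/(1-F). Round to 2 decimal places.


K = S * (H - F) / (1 - F)
H - F = 0.61
1 - F = 0.86
K = 10 * 0.61 / 0.86
= 7.09


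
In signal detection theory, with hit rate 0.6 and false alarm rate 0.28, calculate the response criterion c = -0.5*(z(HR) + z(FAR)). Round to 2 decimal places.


c = -0.5 * (z(HR) + z(FAR))
z(0.6) = 0.2533
z(0.28) = -0.5828
c = -0.5 * (0.2533 + -0.5828)
= -0.5 * -0.3295
= 0.16


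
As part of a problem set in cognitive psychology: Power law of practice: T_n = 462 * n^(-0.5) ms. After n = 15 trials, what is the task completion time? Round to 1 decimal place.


T_n = 462 * 15^(-0.5)
15^(-0.5) = 0.258199
T_n = 462 * 0.258199
= 119.3 ms


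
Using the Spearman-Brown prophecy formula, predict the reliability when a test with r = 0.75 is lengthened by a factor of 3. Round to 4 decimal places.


r_new = n*r / (1 + (n-1)*r)
Numerator = 3 * 0.75 = 2.25
Denominator = 1 + 2 * 0.75 = 2.5
r_new = 2.25 / 2.5
= 0.9000


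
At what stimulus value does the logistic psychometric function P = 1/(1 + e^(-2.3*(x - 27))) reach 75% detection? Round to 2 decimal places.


At P = 0.75: 0.75 = 1/(1 + e^(-k*(x-x0)))
Solving: e^(-k*(x-x0)) = 1/3
x = x0 + ln(3)/k
ln(3) = 1.0986
x = 27 + 1.0986/2.3
= 27 + 0.4777
= 27.48


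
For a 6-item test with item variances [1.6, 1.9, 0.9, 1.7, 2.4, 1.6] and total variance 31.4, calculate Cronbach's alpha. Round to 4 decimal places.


alpha = (k/(k-1)) * (1 - sum(s_i^2)/s_total^2)
sum(item variances) = 10.1
k/(k-1) = 6/5 = 1.2
1 - 10.1/31.4 = 1 - 0.321656 = 0.678344
alpha = 1.2 * 0.678344
= 0.8140


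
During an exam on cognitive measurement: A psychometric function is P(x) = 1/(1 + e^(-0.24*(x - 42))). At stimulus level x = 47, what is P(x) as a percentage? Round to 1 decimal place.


P(x) = 1/(1 + e^(-0.24*(47 - 42)))
Exponent = -0.24 * 5 = -1.2
e^(-1.2) = 0.301194
P = 1/(1 + 0.301194) = 0.768525
Percentage = 76.9


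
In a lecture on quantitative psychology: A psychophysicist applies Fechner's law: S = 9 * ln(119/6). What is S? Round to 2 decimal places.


S = 9 * ln(119/6)
I/I0 = 19.833333
ln(19.833333) = 2.9874
S = 9 * 2.9874
= 26.89


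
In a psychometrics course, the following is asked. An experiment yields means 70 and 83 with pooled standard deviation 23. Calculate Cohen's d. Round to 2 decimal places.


Cohen's d = (M1 - M2) / S_pooled
= (70 - 83) / 23
= -13 / 23
= -0.57


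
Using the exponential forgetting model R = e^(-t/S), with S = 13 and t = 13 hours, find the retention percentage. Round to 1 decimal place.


R = e^(-t/S)
-t/S = -13/13 = -1.0
R = e^(-1.0) = 0.367879
Percentage = 0.367879 * 100
= 36.8


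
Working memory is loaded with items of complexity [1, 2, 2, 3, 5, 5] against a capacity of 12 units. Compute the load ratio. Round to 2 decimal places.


Total complexity = 1 + 2 + 2 + 3 + 5 + 5 = 18
Load = total / capacity = 18 / 12
= 1.50


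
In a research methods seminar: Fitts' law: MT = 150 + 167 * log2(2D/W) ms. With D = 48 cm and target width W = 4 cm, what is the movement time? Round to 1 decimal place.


MT = 150 + 167 * log2(2*48/4)
2D/W = 24.0
log2(24.0) = 4.585
MT = 150 + 167 * 4.585
= 915.7 ms


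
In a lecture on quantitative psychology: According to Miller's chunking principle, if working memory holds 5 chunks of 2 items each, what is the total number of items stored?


Total items = chunks * items_per_chunk
= 5 * 2
= 10


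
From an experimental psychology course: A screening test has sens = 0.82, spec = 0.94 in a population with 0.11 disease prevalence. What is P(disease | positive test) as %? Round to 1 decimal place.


PPV = (sens * prev) / (sens * prev + (1-spec) * (1-prev))
Numerator = 0.82 * 0.11 = 0.0902
P(positive and no disease) = (1 - spec) * (1 - prev) = (1 - 0.94) * (1 - 0.11) = 0.0534
Denominator = 0.0902 + 0.0534 = 0.1436
PPV = 0.0902 / 0.1436 = 0.628134
As percentage = 62.8


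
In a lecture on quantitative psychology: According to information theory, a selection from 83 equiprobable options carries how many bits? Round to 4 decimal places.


H = log2(n)
H = log2(83)
= 6.3750


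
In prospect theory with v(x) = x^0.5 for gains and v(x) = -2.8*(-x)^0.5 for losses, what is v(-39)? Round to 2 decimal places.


Since x = -39 < 0, use v(x) = -lambda*(-x)^alpha
(-x) = 39
39^0.5 = 6.245
v(-39) = -2.8 * 6.245
= -17.49


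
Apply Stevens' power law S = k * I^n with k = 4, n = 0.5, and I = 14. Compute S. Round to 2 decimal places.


S = 4 * 14^0.5
14^0.5 = 3.7417
S = 4 * 3.7417
= 14.97


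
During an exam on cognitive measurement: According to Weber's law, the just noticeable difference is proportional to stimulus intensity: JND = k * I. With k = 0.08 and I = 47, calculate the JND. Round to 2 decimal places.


JND = k * I
JND = 0.08 * 47
= 3.76


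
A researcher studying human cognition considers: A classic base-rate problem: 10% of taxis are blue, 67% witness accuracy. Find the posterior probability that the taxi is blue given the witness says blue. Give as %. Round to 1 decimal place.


P(blue | says blue) = P(says blue | blue)*P(blue) / [P(says blue | blue)*P(blue) + P(says blue | not blue)*P(not blue)]
Numerator = 0.67 * 0.1 = 0.067
False identification = 0.33 * 0.9 = 0.297
P = 0.067 / (0.067 + 0.297)
= 0.067 / 0.364
As percentage = 18.4


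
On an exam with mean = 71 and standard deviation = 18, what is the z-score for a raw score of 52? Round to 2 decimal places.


z = (X - mu) / sigma
= (52 - 71) / 18
= -19 / 18
= -1.06


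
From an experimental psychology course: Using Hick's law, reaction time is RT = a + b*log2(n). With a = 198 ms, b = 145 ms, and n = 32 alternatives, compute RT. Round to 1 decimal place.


RT = 198 + 145 * log2(32)
log2(32) = 5.0
RT = 198 + 145 * 5.0
= 198 + 725.0
= 923.0 ms


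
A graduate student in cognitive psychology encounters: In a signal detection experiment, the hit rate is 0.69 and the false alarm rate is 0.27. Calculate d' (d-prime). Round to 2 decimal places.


d' = z(HR) - z(FAR)
z(0.69) = 0.4959
z(0.27) = -0.6128
d' = 0.4959 - -0.6128
= 1.11


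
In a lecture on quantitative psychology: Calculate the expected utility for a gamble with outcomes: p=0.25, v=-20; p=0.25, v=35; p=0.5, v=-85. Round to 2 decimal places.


EU = sum(p_i * v_i)
0.25 * -20 = -5.0
0.25 * 35 = 8.75
0.5 * -85 = -42.5
EU = -5.0 + 8.75 + -42.5
= -38.75


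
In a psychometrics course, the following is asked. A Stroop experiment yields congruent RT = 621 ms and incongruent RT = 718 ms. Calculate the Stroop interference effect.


Stroop effect = RT(incongruent) - RT(congruent)
= 718 - 621
= 97 ms


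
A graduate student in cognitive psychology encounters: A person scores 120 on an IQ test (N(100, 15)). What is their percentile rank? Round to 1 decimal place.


z = (IQ - mean) / SD
z = (120 - 100) / 15 = 1.3333
Percentile = Phi(1.3333) * 100
Phi(1.3333) = 0.908783
= 90.9


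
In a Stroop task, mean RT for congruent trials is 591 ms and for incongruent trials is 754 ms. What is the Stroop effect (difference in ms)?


Stroop effect = RT(incongruent) - RT(congruent)
= 754 - 591
= 163 ms


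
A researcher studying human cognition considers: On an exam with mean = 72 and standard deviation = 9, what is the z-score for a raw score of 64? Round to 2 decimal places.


z = (X - mu) / sigma
= (64 - 72) / 9
= -8 / 9
= -0.89


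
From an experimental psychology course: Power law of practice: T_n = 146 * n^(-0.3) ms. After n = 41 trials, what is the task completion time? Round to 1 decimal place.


T_n = 146 * 41^(-0.3)
41^(-0.3) = 0.32822
T_n = 146 * 0.32822
= 47.9 ms


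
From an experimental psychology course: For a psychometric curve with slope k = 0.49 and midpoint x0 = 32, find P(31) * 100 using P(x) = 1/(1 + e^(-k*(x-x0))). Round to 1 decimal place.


P(x) = 1/(1 + e^(-0.49*(31 - 32)))
Exponent = -0.49 * -1 = 0.49
e^(0.49) = 1.632316
P = 1/(1 + 1.632316) = 0.379894
Percentage = 38.0


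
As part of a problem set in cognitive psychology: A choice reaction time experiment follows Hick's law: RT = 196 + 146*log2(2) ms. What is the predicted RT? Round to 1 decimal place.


RT = 196 + 146 * log2(2)
log2(2) = 1.0
RT = 196 + 146 * 1.0
= 196 + 146.0
= 342.0 ms


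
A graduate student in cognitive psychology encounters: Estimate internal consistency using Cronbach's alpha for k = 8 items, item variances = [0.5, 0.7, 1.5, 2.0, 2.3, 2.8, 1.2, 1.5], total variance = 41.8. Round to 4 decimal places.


alpha = (k/(k-1)) * (1 - sum(s_i^2)/s_total^2)
sum(item variances) = 12.5
k/(k-1) = 8/7 = 1.142857
1 - 12.5/41.8 = 1 - 0.299043 = 0.700957
alpha = 1.142857 * 0.700957
= 0.8011


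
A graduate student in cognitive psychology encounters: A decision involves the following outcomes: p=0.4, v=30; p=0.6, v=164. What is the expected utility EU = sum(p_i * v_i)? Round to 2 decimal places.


EU = sum(p_i * v_i)
0.4 * 30 = 12.0
0.6 * 164 = 98.4
EU = 12.0 + 98.4
= 110.40


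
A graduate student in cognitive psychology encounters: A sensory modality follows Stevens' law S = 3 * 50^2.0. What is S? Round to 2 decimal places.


S = 3 * 50^2.0
50^2.0 = 2500.0
S = 3 * 2500.0
= 7500.00


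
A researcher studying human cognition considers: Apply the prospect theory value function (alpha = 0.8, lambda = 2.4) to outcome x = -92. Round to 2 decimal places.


Since x = -92 < 0, use v(x) = -lambda*(-x)^alpha
(-x) = 92
92^0.8 = 37.2418
v(-92) = -2.4 * 37.2418
= -89.38


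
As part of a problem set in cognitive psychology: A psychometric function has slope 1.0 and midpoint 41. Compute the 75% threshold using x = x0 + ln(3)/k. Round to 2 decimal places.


At P = 0.75: 0.75 = 1/(1 + e^(-k*(x-x0)))
Solving: e^(-k*(x-x0)) = 1/3
x = x0 + ln(3)/k
ln(3) = 1.0986
x = 41 + 1.0986/1.0
= 41 + 1.0986
= 42.10


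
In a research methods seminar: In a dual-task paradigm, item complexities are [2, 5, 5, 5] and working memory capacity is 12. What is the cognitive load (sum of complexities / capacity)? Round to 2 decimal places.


Total complexity = 2 + 5 + 5 + 5 = 17
Load = total / capacity = 17 / 12
= 1.42


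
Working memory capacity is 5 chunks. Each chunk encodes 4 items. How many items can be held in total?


Total items = chunks * items_per_chunk
= 5 * 4
= 20


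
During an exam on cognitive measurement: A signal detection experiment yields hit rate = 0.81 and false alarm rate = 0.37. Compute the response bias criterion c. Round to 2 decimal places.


c = -0.5 * (z(HR) + z(FAR))
z(0.81) = 0.8779
z(0.37) = -0.3319
c = -0.5 * (0.8779 + -0.3319)
= -0.5 * 0.546
= -0.27


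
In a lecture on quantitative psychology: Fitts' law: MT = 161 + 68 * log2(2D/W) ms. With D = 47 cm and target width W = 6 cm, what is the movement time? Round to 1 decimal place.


MT = 161 + 68 * log2(2*47/6)
2D/W = 15.666667
log2(15.666667) = 3.9696
MT = 161 + 68 * 3.9696
= 430.9 ms


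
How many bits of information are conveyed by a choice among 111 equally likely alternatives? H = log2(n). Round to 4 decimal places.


H = log2(n)
H = log2(111)
= 6.7944


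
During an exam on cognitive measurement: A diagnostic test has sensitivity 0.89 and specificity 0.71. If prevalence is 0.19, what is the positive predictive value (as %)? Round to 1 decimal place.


PPV = (sens * prev) / (sens * prev + (1-spec) * (1-prev))
Numerator = 0.89 * 0.19 = 0.1691
P(positive and no disease) = (1 - spec) * (1 - prev) = (1 - 0.71) * (1 - 0.19) = 0.2349
Denominator = 0.1691 + 0.2349 = 0.404
PPV = 0.1691 / 0.404 = 0.418564
As percentage = 41.9


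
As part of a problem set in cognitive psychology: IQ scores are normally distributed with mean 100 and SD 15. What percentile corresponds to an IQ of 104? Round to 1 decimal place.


z = (IQ - mean) / SD
z = (104 - 100) / 15 = 0.2667
Percentile = Phi(0.2667) * 100
Phi(0.2667) = 0.60515
= 60.5


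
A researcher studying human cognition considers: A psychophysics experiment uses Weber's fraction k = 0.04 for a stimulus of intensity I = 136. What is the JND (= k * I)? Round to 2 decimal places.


JND = k * I
JND = 0.04 * 136
= 5.44


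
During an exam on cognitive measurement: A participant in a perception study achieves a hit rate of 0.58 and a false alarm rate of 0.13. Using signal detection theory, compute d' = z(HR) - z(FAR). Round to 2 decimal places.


d' = z(HR) - z(FAR)
z(0.58) = 0.2019
z(0.13) = -1.1264
d' = 0.2019 - -1.1264
= 1.33


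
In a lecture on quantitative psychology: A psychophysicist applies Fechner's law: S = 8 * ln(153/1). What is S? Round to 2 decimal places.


S = 8 * ln(153/1)
I/I0 = 153.0
ln(153.0) = 5.0304
S = 8 * 5.0304
= 40.24


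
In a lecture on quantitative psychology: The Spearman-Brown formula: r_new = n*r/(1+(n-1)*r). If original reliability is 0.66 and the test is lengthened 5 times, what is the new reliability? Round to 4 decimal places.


r_new = n*r / (1 + (n-1)*r)
Numerator = 5 * 0.66 = 3.3
Denominator = 1 + 4 * 0.66 = 3.64
r_new = 3.3 / 3.64
= 0.9066


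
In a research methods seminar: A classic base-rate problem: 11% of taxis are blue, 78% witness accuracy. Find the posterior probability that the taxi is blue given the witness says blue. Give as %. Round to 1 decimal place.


P(blue | says blue) = P(says blue | blue)*P(blue) / [P(says blue | blue)*P(blue) + P(says blue | not blue)*P(not blue)]
Numerator = 0.78 * 0.11 = 0.0858
False identification = 0.22 * 0.89 = 0.1958
P = 0.0858 / (0.0858 + 0.1958)
= 0.0858 / 0.2816
As percentage = 30.5


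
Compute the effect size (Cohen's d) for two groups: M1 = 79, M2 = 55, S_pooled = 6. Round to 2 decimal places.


Cohen's d = (M1 - M2) / S_pooled
= (79 - 55) / 6
= 24 / 6
= 4.00


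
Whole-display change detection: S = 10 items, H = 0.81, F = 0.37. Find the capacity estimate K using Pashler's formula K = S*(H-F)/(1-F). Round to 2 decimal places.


K = S * (H - F) / (1 - F)
H - F = 0.44
1 - F = 0.63
K = 10 * 0.44 / 0.63
= 6.98


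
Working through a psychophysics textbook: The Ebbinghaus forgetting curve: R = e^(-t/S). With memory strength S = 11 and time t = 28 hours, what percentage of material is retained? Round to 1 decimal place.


R = e^(-t/S)
-t/S = -28/11 = -2.545455
R = e^(-2.545455) = 0.078437
Percentage = 0.078437 * 100
= 7.8


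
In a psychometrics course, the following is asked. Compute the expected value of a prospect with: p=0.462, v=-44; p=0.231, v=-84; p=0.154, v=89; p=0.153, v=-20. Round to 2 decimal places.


EU = sum(p_i * v_i)
0.462 * -44 = -20.328
0.231 * -84 = -19.404
0.154 * 89 = 13.706
0.153 * -20 = -3.06
EU = -20.328 + -19.404 + 13.706 + -3.06
= -29.09


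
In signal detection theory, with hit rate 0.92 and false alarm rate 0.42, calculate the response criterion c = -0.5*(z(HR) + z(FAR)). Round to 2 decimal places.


c = -0.5 * (z(HR) + z(FAR))
z(0.92) = 1.4051
z(0.42) = -0.2019
c = -0.5 * (1.4051 + -0.2019)
= -0.5 * 1.2032
= -0.60


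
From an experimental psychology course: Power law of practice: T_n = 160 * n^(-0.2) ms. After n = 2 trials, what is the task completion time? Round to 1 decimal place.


T_n = 160 * 2^(-0.2)
2^(-0.2) = 0.870551
T_n = 160 * 0.870551
= 139.3 ms


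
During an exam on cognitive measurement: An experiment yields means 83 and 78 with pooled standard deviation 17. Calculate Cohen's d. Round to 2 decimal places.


Cohen's d = (M1 - M2) / S_pooled
= (83 - 78) / 17
= 5 / 17
= 0.29


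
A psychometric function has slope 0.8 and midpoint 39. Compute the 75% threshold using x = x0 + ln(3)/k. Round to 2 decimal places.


At P = 0.75: 0.75 = 1/(1 + e^(-k*(x-x0)))
Solving: e^(-k*(x-x0)) = 1/3
x = x0 + ln(3)/k
ln(3) = 1.0986
x = 39 + 1.0986/0.8
= 39 + 1.3732
= 40.37


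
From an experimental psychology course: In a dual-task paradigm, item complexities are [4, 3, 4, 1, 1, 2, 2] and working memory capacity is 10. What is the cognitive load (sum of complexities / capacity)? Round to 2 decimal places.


Total complexity = 4 + 3 + 4 + 1 + 1 + 2 + 2 = 17
Load = total / capacity = 17 / 10
= 1.70
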